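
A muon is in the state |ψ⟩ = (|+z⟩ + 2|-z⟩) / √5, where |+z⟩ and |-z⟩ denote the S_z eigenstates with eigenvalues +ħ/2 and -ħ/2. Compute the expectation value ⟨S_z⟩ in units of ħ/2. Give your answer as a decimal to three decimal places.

⟨σ_z⟩ = |a|² - |b|² divided by |a|²+|b|², with a, b the |+z⟩, |-z⟩ amplitudes.
= (1 - 4)/5 = -3/5.
⟨S_z⟩ = (ħ/2)·⟨σ_z⟩.

-0.600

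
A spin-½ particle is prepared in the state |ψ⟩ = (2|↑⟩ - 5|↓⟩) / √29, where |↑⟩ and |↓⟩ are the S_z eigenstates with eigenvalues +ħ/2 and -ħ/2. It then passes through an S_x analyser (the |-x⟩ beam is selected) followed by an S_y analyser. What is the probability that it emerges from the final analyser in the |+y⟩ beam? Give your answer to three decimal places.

0.422

First analyser (S_x): P(|-x⟩) = |⟨-x|ψ⟩|² = 49/58.
After stage 1 the state is |-x⟩; P(|+y⟩) = |⟨+y|-x⟩|² = 1/2.
Joint probability = 49/58 × 1/2 = 0.422.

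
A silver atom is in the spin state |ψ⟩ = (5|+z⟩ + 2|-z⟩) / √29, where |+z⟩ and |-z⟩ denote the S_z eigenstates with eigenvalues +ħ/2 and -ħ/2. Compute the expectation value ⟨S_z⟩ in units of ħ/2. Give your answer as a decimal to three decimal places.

⟨σ_z⟩ = |a|² - |b|² divided by |a|²+|b|², with a, b the |+z⟩, |-z⟩ amplitudes.
= (25 - 4)/29 = 21/29.
⟨S_z⟩ = (ħ/2)·⟨σ_z⟩.

0.724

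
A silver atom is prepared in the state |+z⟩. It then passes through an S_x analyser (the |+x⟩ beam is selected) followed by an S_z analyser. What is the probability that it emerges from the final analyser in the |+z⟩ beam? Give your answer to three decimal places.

0.250

First analyser (S_x): from |+z⟩, P(|+x⟩) = 1/2.
After stage 1 the state is |+x⟩; P(|+z⟩) = |⟨+z|+x⟩|² = 1/2.
Joint probability = 1/2 × 1/2 = 0.250.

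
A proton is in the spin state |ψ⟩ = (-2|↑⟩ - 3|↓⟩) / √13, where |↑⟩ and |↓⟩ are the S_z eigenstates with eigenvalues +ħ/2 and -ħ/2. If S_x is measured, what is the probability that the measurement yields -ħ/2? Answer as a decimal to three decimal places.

|-x⟩ = (|↑⟩ - |↓⟩)/√2, so ⟨-x|ψ⟩ = (1) / (√2·√13).
P = |1|² / 26 = 1/26.

0.038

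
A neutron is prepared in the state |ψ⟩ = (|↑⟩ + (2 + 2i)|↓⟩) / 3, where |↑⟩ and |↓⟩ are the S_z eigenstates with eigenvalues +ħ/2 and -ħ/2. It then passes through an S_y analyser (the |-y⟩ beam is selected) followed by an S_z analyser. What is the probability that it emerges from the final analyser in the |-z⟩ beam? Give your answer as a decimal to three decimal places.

0.139

First analyser (S_y): P(|-y⟩) = |⟨-y|ψ⟩|² = 5/18.
After stage 1 the state is |-y⟩; P(|-z⟩) = |⟨-z|-y⟩|² = 1/2.
Joint probability = 5/18 × 1/2 = 0.139.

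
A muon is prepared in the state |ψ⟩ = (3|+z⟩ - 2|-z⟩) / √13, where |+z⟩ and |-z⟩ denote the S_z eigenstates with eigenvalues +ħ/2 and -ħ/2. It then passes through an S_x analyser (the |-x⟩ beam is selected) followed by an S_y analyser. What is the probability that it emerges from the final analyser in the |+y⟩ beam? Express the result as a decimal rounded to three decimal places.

First analyser (S_x): P(|-x⟩) = |⟨-x|ψ⟩|² = 25/26.
After stage 1 the state is |-x⟩; P(|+y⟩) = |⟨+y|-x⟩|² = 1/2.
Joint probability = 25/26 × 1/2 = 0.481.

0.481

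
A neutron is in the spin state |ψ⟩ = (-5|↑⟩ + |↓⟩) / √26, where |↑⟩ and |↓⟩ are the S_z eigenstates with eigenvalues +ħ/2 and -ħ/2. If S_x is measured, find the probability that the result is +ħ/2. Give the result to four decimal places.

0.3077

|+x⟩ = (|↑⟩ + |↓⟩)/√2, so ⟨+x|ψ⟩ = (-4) / (√2·√26).
P = |-4|² / 52 = 16/52.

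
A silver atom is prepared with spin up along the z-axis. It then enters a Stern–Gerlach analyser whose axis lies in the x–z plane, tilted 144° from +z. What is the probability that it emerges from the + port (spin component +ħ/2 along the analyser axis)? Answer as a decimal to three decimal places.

0.095

For spin-½, the probability of finding spin-up along an axis at angle θ to the initial spin direction is cos²(θ/2); spin-down is sin²(θ/2).
θ = 144°, so P = cos²(72°) ≈ 0.095.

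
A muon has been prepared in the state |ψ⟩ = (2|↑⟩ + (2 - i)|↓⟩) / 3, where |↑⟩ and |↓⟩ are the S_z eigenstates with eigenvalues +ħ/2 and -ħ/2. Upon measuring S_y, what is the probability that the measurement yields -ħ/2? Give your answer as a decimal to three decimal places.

|-y⟩ = (|↑⟩ - i|↓⟩)/√2, so ⟨-y|ψ⟩ = (3 + 2i) / (√2·3).
P = |3 + 2i|² / 18 = 13/18.

0.722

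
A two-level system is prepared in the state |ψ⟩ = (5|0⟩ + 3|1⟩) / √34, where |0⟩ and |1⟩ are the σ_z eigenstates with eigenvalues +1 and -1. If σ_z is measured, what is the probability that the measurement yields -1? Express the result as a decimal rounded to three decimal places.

The -1 outcome corresponds to |1⟩. Its amplitude in |ψ⟩ is 3/√34.
P = |3|² / 34 = 9/34.

0.265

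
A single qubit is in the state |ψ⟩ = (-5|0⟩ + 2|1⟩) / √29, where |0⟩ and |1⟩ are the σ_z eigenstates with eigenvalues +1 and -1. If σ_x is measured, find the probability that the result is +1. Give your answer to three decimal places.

0.155

|+x⟩ = (|0⟩ + |1⟩)/√2, so ⟨+x|ψ⟩ = (-3) / (√2·√29).
P = |-3|² / 58 = 9/58.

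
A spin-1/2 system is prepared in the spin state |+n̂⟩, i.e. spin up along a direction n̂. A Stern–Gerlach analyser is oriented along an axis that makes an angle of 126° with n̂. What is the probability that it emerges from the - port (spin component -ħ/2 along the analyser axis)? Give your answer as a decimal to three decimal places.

For spin-½, the probability of finding spin-up along an axis at angle θ to the initial spin direction is cos²(θ/2); spin-down is sin²(θ/2).
θ = 126°, so P = sin²(63°) ≈ 0.794.

0.794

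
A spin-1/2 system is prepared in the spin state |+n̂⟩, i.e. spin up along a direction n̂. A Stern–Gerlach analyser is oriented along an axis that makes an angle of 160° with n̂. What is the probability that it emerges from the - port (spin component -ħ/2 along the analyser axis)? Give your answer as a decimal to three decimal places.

0.970

For spin-½, the probability of finding spin-up along an axis at angle θ to the initial spin direction is cos²(θ/2); spin-down is sin²(θ/2).
θ = 160°, so P = sin²(80°) ≈ 0.970.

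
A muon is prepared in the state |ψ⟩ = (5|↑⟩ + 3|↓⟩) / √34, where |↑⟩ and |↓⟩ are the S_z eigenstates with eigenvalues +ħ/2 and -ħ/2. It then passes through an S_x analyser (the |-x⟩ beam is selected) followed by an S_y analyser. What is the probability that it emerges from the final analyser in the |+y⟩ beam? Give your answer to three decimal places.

0.029

First analyser (S_x): P(|-x⟩) = |⟨-x|ψ⟩|² = 4/68.
After stage 1 the state is |-x⟩; P(|+y⟩) = |⟨+y|-x⟩|² = 1/2.
Joint probability = 4/68 × 1/2 = 0.029.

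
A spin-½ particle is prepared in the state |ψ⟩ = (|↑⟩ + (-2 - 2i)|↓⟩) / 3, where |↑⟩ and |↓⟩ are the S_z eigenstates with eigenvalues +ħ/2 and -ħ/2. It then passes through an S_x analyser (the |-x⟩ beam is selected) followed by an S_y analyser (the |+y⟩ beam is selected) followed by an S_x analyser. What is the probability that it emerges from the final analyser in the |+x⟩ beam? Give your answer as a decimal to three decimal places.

First analyser (S_x): P(|-x⟩) = |⟨-x|ψ⟩|² = 13/18.
After stage 1 the state is |-x⟩; P(|+y⟩) = |⟨+y|-x⟩|² = 1/2.
After stage 2 the state is |+y⟩; P(|+x⟩) = |⟨+x|+y⟩|² = 1/2.
Joint probability = 13/18 × 1/2 × 1/2 = 0.181.

0.181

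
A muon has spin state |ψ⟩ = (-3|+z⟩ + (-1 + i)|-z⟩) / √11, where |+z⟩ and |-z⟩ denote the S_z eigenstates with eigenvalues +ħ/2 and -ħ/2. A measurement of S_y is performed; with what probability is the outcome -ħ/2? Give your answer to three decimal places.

|-y⟩ = (|+z⟩ - i|-z⟩)/√2, so ⟨-y|ψ⟩ = (-4 - i) / (√2·√11).
P = |-4 - i|² / 22 = 17/22.

0.773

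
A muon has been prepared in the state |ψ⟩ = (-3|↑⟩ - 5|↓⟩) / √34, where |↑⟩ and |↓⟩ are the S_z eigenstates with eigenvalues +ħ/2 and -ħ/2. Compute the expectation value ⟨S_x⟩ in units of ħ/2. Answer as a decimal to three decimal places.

⟨σ_x⟩ = 2 Re(a* b)/(|a|²+|b|²) with a = -3, b = -5.
a* b = 15, so ⟨σ_x⟩ = 30/34.
⟨S_x⟩ = (ħ/2)·⟨σ_x⟩.

0.882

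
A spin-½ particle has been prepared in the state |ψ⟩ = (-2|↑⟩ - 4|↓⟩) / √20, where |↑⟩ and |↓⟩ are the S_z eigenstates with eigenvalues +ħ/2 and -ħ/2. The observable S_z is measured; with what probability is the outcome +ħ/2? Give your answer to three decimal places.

The +ħ/2 outcome corresponds to |↑⟩. Its amplitude in |ψ⟩ is -2/√20.
P = |-2|² / 20 = 4/20.

0.200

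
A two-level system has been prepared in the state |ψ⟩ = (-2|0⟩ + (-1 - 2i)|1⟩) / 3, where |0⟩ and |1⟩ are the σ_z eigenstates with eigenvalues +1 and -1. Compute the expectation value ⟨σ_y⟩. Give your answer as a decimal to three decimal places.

0.889

⟨σ_y⟩ = 2 Im(a* b)/(|a|²+|b|²) with a = -2, b = (-1 - 2i).
a* b = (2 + 4i), so ⟨σ_y⟩ = 8/9.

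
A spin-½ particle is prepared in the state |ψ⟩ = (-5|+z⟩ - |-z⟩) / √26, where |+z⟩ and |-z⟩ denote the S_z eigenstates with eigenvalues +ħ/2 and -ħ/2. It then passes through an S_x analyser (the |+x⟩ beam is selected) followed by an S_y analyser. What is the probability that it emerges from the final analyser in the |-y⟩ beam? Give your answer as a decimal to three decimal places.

First analyser (S_x): P(|+x⟩) = |⟨+x|ψ⟩|² = 36/52.
After stage 1 the state is |+x⟩; P(|-y⟩) = |⟨-y|+x⟩|² = 1/2.
Joint probability = 36/52 × 1/2 = 0.346.

0.346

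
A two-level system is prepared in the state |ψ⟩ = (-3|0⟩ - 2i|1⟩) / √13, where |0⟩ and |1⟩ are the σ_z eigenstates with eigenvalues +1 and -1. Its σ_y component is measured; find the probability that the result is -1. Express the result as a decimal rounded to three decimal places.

0.038

|-y⟩ = (|0⟩ - i|1⟩)/√2, so ⟨-y|ψ⟩ = (-1) / (√2·√13).
P = |-1|² / 26 = 1/26.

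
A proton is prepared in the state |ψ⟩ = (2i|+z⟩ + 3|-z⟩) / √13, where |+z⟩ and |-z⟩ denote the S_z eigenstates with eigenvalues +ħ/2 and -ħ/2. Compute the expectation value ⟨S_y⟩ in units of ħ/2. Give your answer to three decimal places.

-0.923

⟨σ_y⟩ = 2 Im(a* b)/(|a|²+|b|²) with a = 2i, b = 3.
a* b = -6i, so ⟨σ_y⟩ = -12/13.
⟨S_y⟩ = (ħ/2)·⟨σ_y⟩.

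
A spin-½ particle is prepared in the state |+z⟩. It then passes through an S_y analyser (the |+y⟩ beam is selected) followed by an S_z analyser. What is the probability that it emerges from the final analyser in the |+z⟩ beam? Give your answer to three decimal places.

First analyser (S_y): from |+z⟩, P(|+y⟩) = 1/2.
After stage 1 the state is |+y⟩; P(|+z⟩) = |⟨+z|+y⟩|² = 1/2.
Joint probability = 1/2 × 1/2 = 0.250.

0.250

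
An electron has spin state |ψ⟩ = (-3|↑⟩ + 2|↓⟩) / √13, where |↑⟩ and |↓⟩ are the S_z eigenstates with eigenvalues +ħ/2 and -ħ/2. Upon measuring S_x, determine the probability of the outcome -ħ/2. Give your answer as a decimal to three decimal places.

|-x⟩ = (|↑⟩ - |↓⟩)/√2, so ⟨-x|ψ⟩ = (-5) / (√2·√13).
P = |-5|² / 26 = 25/26.

0.962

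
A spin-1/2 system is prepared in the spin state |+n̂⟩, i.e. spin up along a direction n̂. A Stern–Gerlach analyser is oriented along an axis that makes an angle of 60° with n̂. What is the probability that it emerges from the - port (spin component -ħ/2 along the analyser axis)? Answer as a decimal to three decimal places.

For spin-½, the probability of finding spin-up along an axis at angle θ to the initial spin direction is cos²(θ/2); spin-down is sin²(θ/2).
θ = 60°, so P = sin²(30°) ≈ 0.250.

0.250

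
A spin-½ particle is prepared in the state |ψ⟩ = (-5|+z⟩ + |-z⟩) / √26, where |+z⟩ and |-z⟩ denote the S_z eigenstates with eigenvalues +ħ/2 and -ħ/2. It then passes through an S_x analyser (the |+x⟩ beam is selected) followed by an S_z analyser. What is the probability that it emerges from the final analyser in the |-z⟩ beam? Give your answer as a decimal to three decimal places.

First analyser (S_x): P(|+x⟩) = |⟨+x|ψ⟩|² = 16/52.
After stage 1 the state is |+x⟩; P(|-z⟩) = |⟨-z|+x⟩|² = 1/2.
Joint probability = 16/52 × 1/2 = 0.154.

0.154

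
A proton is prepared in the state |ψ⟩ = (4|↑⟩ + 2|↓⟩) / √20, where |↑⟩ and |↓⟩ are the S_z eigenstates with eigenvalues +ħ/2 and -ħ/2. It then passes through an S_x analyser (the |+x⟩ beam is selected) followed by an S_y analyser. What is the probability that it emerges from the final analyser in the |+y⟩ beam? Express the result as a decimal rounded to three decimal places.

First analyser (S_x): P(|+x⟩) = |⟨+x|ψ⟩|² = 36/40.
After stage 1 the state is |+x⟩; P(|+y⟩) = |⟨+y|+x⟩|² = 1/2.
Joint probability = 36/40 × 1/2 = 0.450.

0.450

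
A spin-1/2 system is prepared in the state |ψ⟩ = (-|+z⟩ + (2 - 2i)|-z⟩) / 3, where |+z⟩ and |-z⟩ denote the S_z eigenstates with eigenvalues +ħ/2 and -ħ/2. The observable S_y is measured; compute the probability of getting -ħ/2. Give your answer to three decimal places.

|-y⟩ = (|+z⟩ - i|-z⟩)/√2, so ⟨-y|ψ⟩ = (1 + 2i) / (√2·3).
P = |1 + 2i|² / 18 = 5/18.

0.278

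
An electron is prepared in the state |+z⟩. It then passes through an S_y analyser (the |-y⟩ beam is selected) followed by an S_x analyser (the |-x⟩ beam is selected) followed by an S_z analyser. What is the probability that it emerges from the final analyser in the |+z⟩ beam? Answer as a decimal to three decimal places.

0.125

First analyser (S_y): from |+z⟩, P(|-y⟩) = 1/2.
After stage 1 the state is |-y⟩; P(|-x⟩) = |⟨-x|-y⟩|² = 1/2.
After stage 2 the state is |-x⟩; P(|+z⟩) = |⟨+z|-x⟩|² = 1/2.
Joint probability = 1/2 × 1/2 × 1/2 = 0.125.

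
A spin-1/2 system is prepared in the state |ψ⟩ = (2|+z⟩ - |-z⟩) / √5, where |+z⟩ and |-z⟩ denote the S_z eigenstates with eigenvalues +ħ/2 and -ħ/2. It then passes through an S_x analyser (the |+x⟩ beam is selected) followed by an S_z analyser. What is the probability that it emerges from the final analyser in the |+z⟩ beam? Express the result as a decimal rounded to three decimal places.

0.050

First analyser (S_x): P(|+x⟩) = |⟨+x|ψ⟩|² = 1/10.
After stage 1 the state is |+x⟩; P(|+z⟩) = |⟨+z|+x⟩|² = 1/2.
Joint probability = 1/10 × 1/2 = 0.050.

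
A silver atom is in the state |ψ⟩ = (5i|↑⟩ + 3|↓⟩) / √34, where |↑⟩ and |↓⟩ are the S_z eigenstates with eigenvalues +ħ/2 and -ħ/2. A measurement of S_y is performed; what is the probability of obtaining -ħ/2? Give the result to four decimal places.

0.9412

|-y⟩ = (|↑⟩ - i|↓⟩)/√2, so ⟨-y|ψ⟩ = (8i) / (√2·√34).
P = |8i|² / 68 = 64/68.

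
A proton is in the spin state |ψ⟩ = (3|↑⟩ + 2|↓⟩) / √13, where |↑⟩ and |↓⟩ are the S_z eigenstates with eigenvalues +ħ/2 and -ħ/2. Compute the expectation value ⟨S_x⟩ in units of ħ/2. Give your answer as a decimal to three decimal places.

0.923

⟨σ_x⟩ = 2 Re(a* b)/(|a|²+|b|²) with a = 3, b = 2.
a* b = 6, so ⟨σ_x⟩ = 12/13.
⟨S_x⟩ = (ħ/2)·⟨σ_x⟩.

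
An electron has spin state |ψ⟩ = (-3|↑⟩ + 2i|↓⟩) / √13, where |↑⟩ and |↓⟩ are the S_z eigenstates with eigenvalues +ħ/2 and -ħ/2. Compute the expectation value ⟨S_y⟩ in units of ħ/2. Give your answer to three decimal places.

⟨σ_y⟩ = 2 Im(a* b)/(|a|²+|b|²) with a = -3, b = 2i.
a* b = -6i, so ⟨σ_y⟩ = -12/13.
⟨S_y⟩ = (ħ/2)·⟨σ_y⟩.

-0.923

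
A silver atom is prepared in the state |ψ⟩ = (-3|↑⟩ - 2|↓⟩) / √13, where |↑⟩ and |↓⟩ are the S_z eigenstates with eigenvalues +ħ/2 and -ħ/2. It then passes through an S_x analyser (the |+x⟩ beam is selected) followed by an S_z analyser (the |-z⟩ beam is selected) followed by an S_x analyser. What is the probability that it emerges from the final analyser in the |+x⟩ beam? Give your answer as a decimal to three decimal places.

First analyser (S_x): P(|+x⟩) = |⟨+x|ψ⟩|² = 25/26.
After stage 1 the state is |+x⟩; P(|-z⟩) = |⟨-z|+x⟩|² = 1/2.
After stage 2 the state is |-z⟩; P(|+x⟩) = |⟨+x|-z⟩|² = 1/2.
Joint probability = 25/26 × 1/2 × 1/2 = 0.240.

0.240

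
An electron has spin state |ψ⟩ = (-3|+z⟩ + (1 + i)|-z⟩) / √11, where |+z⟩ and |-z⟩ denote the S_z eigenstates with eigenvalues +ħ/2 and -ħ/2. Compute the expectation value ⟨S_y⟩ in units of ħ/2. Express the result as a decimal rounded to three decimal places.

-0.545

⟨σ_y⟩ = 2 Im(a* b)/(|a|²+|b|²) with a = -3, b = (1 + i).
a* b = (-3 - 3i), so ⟨σ_y⟩ = -6/11.
⟨S_y⟩ = (ħ/2)·⟨σ_y⟩.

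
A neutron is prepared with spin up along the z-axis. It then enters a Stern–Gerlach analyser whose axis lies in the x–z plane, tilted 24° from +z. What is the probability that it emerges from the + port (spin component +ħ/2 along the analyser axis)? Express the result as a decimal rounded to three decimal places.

0.957

For spin-½, the probability of finding spin-up along an axis at angle θ to the initial spin direction is cos²(θ/2); spin-down is sin²(θ/2).
θ = 24°, so P = cos²(12°) ≈ 0.957.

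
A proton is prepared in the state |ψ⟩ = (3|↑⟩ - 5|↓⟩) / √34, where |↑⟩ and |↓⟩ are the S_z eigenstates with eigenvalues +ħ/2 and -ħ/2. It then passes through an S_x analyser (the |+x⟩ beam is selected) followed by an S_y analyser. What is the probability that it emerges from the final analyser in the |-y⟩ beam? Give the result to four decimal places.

0.0294

First analyser (S_x): P(|+x⟩) = |⟨+x|ψ⟩|² = 4/68.
After stage 1 the state is |+x⟩; P(|-y⟩) = |⟨-y|+x⟩|² = 1/2.
Joint probability = 4/68 × 1/2 = 0.0294.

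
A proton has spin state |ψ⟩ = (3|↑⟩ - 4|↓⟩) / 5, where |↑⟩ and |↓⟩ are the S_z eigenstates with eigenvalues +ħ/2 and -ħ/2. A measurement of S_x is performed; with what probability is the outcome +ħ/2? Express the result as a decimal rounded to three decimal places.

|+x⟩ = (|↑⟩ + |↓⟩)/√2, so ⟨+x|ψ⟩ = (-1) / (√2·5).
P = |-1|² / 50 = 1/50.

0.020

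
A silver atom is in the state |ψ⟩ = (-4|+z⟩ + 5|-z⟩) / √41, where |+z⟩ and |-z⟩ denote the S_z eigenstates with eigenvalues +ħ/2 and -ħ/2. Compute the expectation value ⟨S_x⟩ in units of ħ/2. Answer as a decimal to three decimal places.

-0.976

⟨σ_x⟩ = 2 Re(a* b)/(|a|²+|b|²) with a = -4, b = 5.
a* b = -20, so ⟨σ_x⟩ = -40/41.
⟨S_x⟩ = (ħ/2)·⟨σ_x⟩.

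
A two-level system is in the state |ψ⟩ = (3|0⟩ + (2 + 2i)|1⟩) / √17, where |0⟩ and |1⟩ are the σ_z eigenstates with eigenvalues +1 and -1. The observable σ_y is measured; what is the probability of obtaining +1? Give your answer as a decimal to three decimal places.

0.853

|+y⟩ = (|0⟩ + i|1⟩)/√2, so ⟨+y|ψ⟩ = (5 - 2i) / (√2·√17).
P = |5 - 2i|² / 34 = 29/34.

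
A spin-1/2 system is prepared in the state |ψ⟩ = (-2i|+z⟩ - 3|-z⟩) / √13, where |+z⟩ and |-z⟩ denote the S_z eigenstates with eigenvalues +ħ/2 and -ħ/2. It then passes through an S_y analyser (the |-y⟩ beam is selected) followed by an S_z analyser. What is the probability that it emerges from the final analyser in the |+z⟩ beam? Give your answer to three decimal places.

0.481

First analyser (S_y): P(|-y⟩) = |⟨-y|ψ⟩|² = 25/26.
After stage 1 the state is |-y⟩; P(|+z⟩) = |⟨+z|-y⟩|² = 1/2.
Joint probability = 25/26 × 1/2 = 0.481.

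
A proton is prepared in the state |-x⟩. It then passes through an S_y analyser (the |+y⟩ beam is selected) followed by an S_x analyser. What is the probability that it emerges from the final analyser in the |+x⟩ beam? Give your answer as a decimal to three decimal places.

First analyser (S_y): from |-x⟩, P(|+y⟩) = 1/2.
After stage 1 the state is |+y⟩; P(|+x⟩) = |⟨+x|+y⟩|² = 1/2.
Joint probability = 1/2 × 1/2 = 0.250.

0.250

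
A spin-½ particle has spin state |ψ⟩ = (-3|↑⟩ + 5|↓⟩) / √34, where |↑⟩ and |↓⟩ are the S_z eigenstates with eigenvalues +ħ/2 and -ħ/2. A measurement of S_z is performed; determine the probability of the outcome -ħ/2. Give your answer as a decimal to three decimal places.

The -ħ/2 outcome corresponds to |↓⟩. Its amplitude in |ψ⟩ is 5/√34.
P = |5|² / 34 = 25/34.

0.735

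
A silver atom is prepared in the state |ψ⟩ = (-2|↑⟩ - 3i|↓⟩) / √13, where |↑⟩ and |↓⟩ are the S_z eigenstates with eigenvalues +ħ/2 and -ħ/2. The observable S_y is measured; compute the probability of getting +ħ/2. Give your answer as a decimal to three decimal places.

|+y⟩ = (|↑⟩ + i|↓⟩)/√2, so ⟨+y|ψ⟩ = (-5) / (√2·√13).
P = |-5|² / 26 = 25/26.

0.962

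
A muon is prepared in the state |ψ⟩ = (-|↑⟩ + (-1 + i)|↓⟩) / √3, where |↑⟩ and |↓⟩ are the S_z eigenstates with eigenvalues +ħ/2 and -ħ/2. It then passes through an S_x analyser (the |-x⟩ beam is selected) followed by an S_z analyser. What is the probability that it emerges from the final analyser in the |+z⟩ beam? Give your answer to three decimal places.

First analyser (S_x): P(|-x⟩) = |⟨-x|ψ⟩|² = 1/6.
After stage 1 the state is |-x⟩; P(|+z⟩) = |⟨+z|-x⟩|² = 1/2.
Joint probability = 1/6 × 1/2 = 0.083.

0.083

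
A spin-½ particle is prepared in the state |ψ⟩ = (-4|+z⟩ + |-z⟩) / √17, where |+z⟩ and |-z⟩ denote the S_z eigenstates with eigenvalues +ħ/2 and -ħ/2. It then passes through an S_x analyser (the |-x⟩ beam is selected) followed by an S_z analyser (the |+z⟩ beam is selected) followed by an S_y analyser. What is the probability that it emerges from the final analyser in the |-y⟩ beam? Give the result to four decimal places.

First analyser (S_x): P(|-x⟩) = |⟨-x|ψ⟩|² = 25/34.
After stage 1 the state is |-x⟩; P(|+z⟩) = |⟨+z|-x⟩|² = 1/2.
After stage 2 the state is |+z⟩; P(|-y⟩) = |⟨-y|+z⟩|² = 1/2.
Joint probability = 25/34 × 1/2 × 1/2 = 0.1838.

0.1838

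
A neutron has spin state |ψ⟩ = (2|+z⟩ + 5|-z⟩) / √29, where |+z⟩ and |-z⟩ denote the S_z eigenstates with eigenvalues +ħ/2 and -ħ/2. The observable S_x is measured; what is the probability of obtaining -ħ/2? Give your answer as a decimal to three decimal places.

0.155

|-x⟩ = (|+z⟩ - |-z⟩)/√2, so ⟨-x|ψ⟩ = (-3) / (√2·√29).
P = |-3|² / 58 = 9/58.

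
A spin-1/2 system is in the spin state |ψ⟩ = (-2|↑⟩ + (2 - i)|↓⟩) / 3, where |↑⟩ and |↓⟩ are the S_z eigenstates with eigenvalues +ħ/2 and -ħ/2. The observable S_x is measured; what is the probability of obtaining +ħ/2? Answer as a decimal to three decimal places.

|+x⟩ = (|↑⟩ + |↓⟩)/√2, so ⟨+x|ψ⟩ = (-i) / (√2·3).
P = |-i|² / 18 = 1/18.

0.056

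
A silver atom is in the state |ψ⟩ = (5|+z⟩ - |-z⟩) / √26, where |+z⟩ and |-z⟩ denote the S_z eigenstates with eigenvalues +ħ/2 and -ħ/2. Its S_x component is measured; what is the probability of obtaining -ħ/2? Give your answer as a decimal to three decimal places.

0.692

|-x⟩ = (|+z⟩ - |-z⟩)/√2, so ⟨-x|ψ⟩ = (6) / (√2·√26).
P = |6|² / 52 = 36/52.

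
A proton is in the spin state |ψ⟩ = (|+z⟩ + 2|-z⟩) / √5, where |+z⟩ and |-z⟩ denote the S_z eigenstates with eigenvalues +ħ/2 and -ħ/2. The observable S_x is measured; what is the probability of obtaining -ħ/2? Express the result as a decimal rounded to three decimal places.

|-x⟩ = (|+z⟩ - |-z⟩)/√2, so ⟨-x|ψ⟩ = (-1) / (√2·√5).
P = |-1|² / 10 = 1/10.

0.100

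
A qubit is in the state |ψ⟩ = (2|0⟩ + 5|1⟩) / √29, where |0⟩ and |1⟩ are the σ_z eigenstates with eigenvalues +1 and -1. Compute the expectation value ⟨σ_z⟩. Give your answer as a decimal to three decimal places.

-0.724

⟨σ_z⟩ = |a|² - |b|² divided by |a|²+|b|², with a, b the |0⟩, |1⟩ amplitudes.
= (4 - 25)/29 = -21/29.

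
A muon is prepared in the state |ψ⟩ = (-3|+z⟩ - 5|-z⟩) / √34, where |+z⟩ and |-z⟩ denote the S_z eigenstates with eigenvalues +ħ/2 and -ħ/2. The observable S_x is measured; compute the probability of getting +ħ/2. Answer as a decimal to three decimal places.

0.941

|+x⟩ = (|+z⟩ + |-z⟩)/√2, so ⟨+x|ψ⟩ = (-8) / (√2·√34).
P = |-8|² / 68 = 64/68.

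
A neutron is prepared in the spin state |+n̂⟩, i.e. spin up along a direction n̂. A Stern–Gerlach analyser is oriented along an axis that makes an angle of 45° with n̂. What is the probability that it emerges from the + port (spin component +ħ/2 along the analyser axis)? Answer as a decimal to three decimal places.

For spin-½, the probability of finding spin-up along an axis at angle θ to the initial spin direction is cos²(θ/2); spin-down is sin²(θ/2).
θ = 45°, so P = cos²(22.5°) ≈ 0.854.

0.854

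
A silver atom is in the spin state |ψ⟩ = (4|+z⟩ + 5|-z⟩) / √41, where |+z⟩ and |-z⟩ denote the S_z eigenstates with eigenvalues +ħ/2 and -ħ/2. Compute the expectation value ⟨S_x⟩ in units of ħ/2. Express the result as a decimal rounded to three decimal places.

⟨σ_x⟩ = 2 Re(a* b)/(|a|²+|b|²) with a = 4, b = 5.
a* b = 20, so ⟨σ_x⟩ = 40/41.
⟨S_x⟩ = (ħ/2)·⟨σ_x⟩.

0.976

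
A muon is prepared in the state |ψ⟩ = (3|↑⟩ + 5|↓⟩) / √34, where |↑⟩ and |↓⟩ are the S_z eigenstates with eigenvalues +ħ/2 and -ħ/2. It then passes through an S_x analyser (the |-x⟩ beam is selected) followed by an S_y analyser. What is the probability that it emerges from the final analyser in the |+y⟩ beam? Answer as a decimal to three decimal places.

0.029

First analyser (S_x): P(|-x⟩) = |⟨-x|ψ⟩|² = 4/68.
After stage 1 the state is |-x⟩; P(|+y⟩) = |⟨+y|-x⟩|² = 1/2.
Joint probability = 4/68 × 1/2 = 0.029.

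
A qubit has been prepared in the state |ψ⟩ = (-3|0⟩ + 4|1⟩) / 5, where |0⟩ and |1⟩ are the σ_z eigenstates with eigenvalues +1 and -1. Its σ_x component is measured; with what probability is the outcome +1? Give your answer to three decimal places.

0.020

|+x⟩ = (|0⟩ + |1⟩)/√2, so ⟨+x|ψ⟩ = (1) / (√2·5).
P = |1|² / 50 = 1/50.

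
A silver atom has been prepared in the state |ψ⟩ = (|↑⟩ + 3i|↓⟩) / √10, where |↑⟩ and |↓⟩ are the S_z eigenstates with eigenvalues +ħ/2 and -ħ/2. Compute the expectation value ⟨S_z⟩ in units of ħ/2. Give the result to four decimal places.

-0.8000

⟨σ_z⟩ = |a|² - |b|² divided by |a|²+|b|², with a, b the |↑⟩, |↓⟩ amplitudes.
= (1 - 9)/10 = -8/10.
⟨S_z⟩ = (ħ/2)·⟨σ_z⟩.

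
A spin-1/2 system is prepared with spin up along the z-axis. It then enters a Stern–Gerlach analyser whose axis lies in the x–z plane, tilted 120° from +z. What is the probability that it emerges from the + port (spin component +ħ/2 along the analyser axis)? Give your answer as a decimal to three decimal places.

0.250

For spin-½, the probability of finding spin-up along an axis at angle θ to the initial spin direction is cos²(θ/2); spin-down is sin²(θ/2).
θ = 120°, so P = cos²(60°) ≈ 0.250.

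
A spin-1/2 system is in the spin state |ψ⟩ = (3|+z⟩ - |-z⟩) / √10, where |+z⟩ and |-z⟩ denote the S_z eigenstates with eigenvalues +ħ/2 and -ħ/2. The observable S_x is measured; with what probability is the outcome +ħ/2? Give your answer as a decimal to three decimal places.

0.200

|+x⟩ = (|+z⟩ + |-z⟩)/√2, so ⟨+x|ψ⟩ = (2) / (√2·√10).
P = |2|² / 20 = 4/20.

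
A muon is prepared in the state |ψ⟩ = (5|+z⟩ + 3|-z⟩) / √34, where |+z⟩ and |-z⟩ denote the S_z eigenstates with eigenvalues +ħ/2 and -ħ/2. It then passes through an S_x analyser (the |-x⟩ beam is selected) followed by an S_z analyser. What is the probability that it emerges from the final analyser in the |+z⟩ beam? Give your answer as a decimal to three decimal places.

First analyser (S_x): P(|-x⟩) = |⟨-x|ψ⟩|² = 4/68.
After stage 1 the state is |-x⟩; P(|+z⟩) = |⟨+z|-x⟩|² = 1/2.
Joint probability = 4/68 × 1/2 = 0.029.

0.029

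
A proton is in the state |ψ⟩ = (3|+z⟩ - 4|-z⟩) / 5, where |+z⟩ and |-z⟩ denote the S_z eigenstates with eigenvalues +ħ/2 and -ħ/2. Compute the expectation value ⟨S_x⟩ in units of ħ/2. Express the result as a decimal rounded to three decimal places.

⟨σ_x⟩ = 2 Re(a* b)/(|a|²+|b|²) with a = 3, b = -4.
a* b = -12, so ⟨σ_x⟩ = -24/25.
⟨S_x⟩ = (ħ/2)·⟨σ_x⟩.

-0.960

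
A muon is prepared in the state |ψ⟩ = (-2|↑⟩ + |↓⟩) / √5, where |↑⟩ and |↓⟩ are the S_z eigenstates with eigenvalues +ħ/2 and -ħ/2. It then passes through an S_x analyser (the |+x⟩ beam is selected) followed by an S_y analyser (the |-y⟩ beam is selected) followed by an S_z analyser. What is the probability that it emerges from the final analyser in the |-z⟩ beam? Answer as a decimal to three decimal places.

First analyser (S_x): P(|+x⟩) = |⟨+x|ψ⟩|² = 1/10.
After stage 1 the state is |+x⟩; P(|-y⟩) = |⟨-y|+x⟩|² = 1/2.
After stage 2 the state is |-y⟩; P(|-z⟩) = |⟨-z|-y⟩|² = 1/2.
Joint probability = 1/10 × 1/2 × 1/2 = 0.025.

0.025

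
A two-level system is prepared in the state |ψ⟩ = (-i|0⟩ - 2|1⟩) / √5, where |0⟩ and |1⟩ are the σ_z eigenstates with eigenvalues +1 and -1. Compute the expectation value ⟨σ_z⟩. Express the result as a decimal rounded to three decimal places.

-0.600

⟨σ_z⟩ = |a|² - |b|² divided by |a|²+|b|², with a, b the |0⟩, |1⟩ amplitudes.
= (1 - 4)/5 = -3/5.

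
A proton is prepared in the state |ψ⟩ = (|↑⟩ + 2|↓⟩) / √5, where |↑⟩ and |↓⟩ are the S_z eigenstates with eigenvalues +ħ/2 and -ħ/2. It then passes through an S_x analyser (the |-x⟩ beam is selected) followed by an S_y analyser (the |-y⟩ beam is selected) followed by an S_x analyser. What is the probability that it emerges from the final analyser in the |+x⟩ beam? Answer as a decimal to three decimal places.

First analyser (S_x): P(|-x⟩) = |⟨-x|ψ⟩|² = 1/10.
After stage 1 the state is |-x⟩; P(|-y⟩) = |⟨-y|-x⟩|² = 1/2.
After stage 2 the state is |-y⟩; P(|+x⟩) = |⟨+x|-y⟩|² = 1/2.
Joint probability = 1/10 × 1/2 × 1/2 = 0.025.

0.025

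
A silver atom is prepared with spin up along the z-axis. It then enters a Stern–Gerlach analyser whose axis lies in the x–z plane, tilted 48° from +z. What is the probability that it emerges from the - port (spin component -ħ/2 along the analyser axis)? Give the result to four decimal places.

0.1654

For spin-½, the probability of finding spin-up along an axis at angle θ to the initial spin direction is cos²(θ/2); spin-down is sin²(θ/2).
θ = 48°, so P = sin²(24°) ≈ 0.1654.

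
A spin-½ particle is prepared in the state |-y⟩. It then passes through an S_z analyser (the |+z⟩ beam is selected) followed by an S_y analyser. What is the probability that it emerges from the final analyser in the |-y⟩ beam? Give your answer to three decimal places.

0.250

First analyser (S_z): from |-y⟩, P(|+z⟩) = 1/2.
After stage 1 the state is |+z⟩; P(|-y⟩) = |⟨-y|+z⟩|² = 1/2.
Joint probability = 1/2 × 1/2 = 0.250.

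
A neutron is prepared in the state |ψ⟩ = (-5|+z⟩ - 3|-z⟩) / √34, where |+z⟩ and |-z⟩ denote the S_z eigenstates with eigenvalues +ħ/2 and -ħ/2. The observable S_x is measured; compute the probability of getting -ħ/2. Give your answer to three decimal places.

0.059

|-x⟩ = (|+z⟩ - |-z⟩)/√2, so ⟨-x|ψ⟩ = (-2) / (√2·√34).
P = |-2|² / 68 = 4/68.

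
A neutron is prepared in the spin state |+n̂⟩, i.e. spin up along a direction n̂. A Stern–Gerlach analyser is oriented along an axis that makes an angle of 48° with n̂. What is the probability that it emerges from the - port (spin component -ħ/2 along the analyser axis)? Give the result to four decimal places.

0.1654

For spin-½, the probability of finding spin-up along an axis at angle θ to the initial spin direction is cos²(θ/2); spin-down is sin²(θ/2).
θ = 48°, so P = sin²(24°) ≈ 0.1654.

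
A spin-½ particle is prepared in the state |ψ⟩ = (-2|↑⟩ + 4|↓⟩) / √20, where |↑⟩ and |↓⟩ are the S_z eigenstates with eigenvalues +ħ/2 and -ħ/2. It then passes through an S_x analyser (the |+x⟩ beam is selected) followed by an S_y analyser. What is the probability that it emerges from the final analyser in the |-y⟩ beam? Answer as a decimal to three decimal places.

First analyser (S_x): P(|+x⟩) = |⟨+x|ψ⟩|² = 4/40.
After stage 1 the state is |+x⟩; P(|-y⟩) = |⟨-y|+x⟩|² = 1/2.
Joint probability = 4/40 × 1/2 = 0.050.

0.050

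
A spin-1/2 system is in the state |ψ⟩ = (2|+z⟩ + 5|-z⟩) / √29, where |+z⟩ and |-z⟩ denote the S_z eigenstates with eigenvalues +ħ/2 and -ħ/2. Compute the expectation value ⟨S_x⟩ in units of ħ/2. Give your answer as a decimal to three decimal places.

⟨σ_x⟩ = 2 Re(a* b)/(|a|²+|b|²) with a = 2, b = 5.
a* b = 10, so ⟨σ_x⟩ = 20/29.
⟨S_x⟩ = (ħ/2)·⟨σ_x⟩.

0.690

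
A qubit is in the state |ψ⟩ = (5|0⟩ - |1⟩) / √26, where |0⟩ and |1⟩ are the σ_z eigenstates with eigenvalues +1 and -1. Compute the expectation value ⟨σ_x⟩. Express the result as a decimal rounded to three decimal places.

⟨σ_x⟩ = 2 Re(a* b)/(|a|²+|b|²) with a = 5, b = -1.
a* b = -5, so ⟨σ_x⟩ = -10/26.

-0.385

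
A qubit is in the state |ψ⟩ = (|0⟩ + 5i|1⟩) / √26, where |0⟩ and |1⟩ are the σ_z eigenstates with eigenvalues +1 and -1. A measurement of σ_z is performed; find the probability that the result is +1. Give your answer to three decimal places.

The +1 outcome corresponds to |0⟩. Its amplitude in |ψ⟩ is 1/√26.
P = |1|² / 26 = 1/26.

0.038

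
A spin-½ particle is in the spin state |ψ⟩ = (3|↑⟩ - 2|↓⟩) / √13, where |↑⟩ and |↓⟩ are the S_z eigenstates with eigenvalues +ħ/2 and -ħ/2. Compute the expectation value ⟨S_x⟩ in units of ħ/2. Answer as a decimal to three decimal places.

⟨σ_x⟩ = 2 Re(a* b)/(|a|²+|b|²) with a = 3, b = -2.
a* b = -6, so ⟨σ_x⟩ = -12/13.
⟨S_x⟩ = (ħ/2)·⟨σ_x⟩.

-0.923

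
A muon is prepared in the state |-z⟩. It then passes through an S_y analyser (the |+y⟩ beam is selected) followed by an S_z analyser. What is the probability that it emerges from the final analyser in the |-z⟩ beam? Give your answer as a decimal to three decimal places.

First analyser (S_y): from |-z⟩, P(|+y⟩) = 1/2.
After stage 1 the state is |+y⟩; P(|-z⟩) = |⟨-z|+y⟩|² = 1/2.
Joint probability = 1/2 × 1/2 = 0.250.

0.250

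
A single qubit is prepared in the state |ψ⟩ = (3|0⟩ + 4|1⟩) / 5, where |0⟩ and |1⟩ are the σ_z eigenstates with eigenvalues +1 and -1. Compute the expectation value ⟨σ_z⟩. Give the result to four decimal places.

⟨σ_z⟩ = |a|² - |b|² divided by |a|²+|b|², with a, b the |0⟩, |1⟩ amplitudes.
= (9 - 16)/25 = -7/25.

-0.2800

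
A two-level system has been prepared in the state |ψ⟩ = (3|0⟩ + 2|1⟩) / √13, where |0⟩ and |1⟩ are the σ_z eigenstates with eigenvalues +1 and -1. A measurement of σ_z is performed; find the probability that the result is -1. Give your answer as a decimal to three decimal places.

The -1 outcome corresponds to |1⟩. Its amplitude in |ψ⟩ is 2/√13.
P = |2|² / 13 = 4/13.

0.308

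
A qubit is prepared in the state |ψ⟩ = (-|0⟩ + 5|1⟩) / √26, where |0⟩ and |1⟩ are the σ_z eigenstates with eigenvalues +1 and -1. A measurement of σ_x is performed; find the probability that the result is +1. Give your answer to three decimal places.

0.308

|+x⟩ = (|0⟩ + |1⟩)/√2, so ⟨+x|ψ⟩ = (4) / (√2·√26).
P = |4|² / 52 = 16/52.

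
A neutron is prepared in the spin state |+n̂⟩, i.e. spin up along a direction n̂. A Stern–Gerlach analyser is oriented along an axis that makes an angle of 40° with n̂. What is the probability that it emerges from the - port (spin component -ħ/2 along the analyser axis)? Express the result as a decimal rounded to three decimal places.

For spin-½, the probability of finding spin-up along an axis at angle θ to the initial spin direction is cos²(θ/2); spin-down is sin²(θ/2).
θ = 40°, so P = sin²(20°) ≈ 0.117.

0.117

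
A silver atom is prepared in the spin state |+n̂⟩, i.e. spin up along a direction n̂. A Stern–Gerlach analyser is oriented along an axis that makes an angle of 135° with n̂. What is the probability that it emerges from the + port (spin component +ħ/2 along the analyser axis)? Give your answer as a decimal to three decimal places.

0.146

For spin-½, the probability of finding spin-up along an axis at angle θ to the initial spin direction is cos²(θ/2); spin-down is sin²(θ/2).
θ = 135°, so P = cos²(67.5°) ≈ 0.146.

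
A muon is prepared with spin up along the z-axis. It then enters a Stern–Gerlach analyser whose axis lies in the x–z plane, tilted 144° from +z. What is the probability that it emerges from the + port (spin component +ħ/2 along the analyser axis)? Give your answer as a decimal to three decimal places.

0.095

For spin-½, the probability of finding spin-up along an axis at angle θ to the initial spin direction is cos²(θ/2); spin-down is sin²(θ/2).
θ = 144°, so P = cos²(72°) ≈ 0.095.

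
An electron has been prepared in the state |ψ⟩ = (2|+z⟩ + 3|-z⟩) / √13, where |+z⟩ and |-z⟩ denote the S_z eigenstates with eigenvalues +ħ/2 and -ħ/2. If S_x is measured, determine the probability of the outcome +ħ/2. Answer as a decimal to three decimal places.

|+x⟩ = (|+z⟩ + |-z⟩)/√2, so ⟨+x|ψ⟩ = (5) / (√2·√13).
P = |5|² / 26 = 25/26.

0.962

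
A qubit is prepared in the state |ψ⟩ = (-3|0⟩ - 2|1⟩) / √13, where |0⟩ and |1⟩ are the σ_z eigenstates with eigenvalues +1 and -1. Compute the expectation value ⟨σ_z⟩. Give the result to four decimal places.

0.3846

⟨σ_z⟩ = |a|² - |b|² divided by |a|²+|b|², with a, b the |0⟩, |1⟩ amplitudes.
= (9 - 4)/13 = 5/13.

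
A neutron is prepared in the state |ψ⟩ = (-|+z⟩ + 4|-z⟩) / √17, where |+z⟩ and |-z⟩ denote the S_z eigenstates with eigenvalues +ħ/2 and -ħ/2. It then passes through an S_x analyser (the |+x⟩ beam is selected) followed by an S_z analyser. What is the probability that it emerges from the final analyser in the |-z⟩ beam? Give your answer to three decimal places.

0.132

First analyser (S_x): P(|+x⟩) = |⟨+x|ψ⟩|² = 9/34.
After stage 1 the state is |+x⟩; P(|-z⟩) = |⟨-z|+x⟩|² = 1/2.
Joint probability = 9/34 × 1/2 = 0.132.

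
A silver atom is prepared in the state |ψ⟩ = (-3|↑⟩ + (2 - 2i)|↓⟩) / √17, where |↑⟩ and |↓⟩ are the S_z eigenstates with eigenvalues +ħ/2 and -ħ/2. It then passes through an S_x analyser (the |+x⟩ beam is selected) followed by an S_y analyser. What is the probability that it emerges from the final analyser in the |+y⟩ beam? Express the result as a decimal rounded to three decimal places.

First analyser (S_x): P(|+x⟩) = |⟨+x|ψ⟩|² = 5/34.
After stage 1 the state is |+x⟩; P(|+y⟩) = |⟨+y|+x⟩|² = 1/2.
Joint probability = 5/34 × 1/2 = 0.074.

0.074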